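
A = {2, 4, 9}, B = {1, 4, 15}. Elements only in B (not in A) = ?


A = {2, 4, 9}
B = {1, 4, 15}
Region: only in B (not in A)
Elements: {1, 15}

Elements only in B (not in A): {1, 15}


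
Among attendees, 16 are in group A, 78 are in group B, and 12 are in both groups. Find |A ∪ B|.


|A ∪ B| = |A| + |B| - |A ∩ B|
= 16 + 78 - 12
= 82

|A ∪ B| = 82


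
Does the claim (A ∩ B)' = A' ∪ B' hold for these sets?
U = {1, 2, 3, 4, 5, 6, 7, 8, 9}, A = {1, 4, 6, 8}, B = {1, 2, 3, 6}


LHS: A ∩ B = {1, 6}
(A ∩ B)' = U \ (A ∩ B) = {2, 3, 4, 5, 7, 8, 9}
A' = {2, 3, 5, 7, 9}, B' = {4, 5, 7, 8, 9}
Claimed RHS: A' ∪ B' = {2, 3, 4, 5, 7, 8, 9}
Identity is VALID: LHS = RHS = {2, 3, 4, 5, 7, 8, 9} ✓

Identity is valid. (A ∩ B)' = A' ∪ B' = {2, 3, 4, 5, 7, 8, 9}


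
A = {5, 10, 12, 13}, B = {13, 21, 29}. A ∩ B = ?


A ∩ B = elements in both A and B
A = {5, 10, 12, 13}
B = {13, 21, 29}
A ∩ B = {13}

A ∩ B = {13}


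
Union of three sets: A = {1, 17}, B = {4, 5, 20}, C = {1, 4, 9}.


A ∪ B = {1, 4, 5, 17, 20}
(A ∪ B) ∪ C = {1, 4, 5, 9, 17, 20}

A ∪ B ∪ C = {1, 4, 5, 9, 17, 20}


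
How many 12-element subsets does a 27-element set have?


C(n,k) = n! / (k!(n-k)!)
C(27,12) = 27! / (12!15!)
= 17383860

C(27,12) = 17383860


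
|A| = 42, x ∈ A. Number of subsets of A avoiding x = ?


Subsets of A avoiding x are subsets of A \ {x}, which has 41 elements.
Count = 2^(n-1) = 2^41
= 2199023255552

Number of subsets avoiding x = 2199023255552


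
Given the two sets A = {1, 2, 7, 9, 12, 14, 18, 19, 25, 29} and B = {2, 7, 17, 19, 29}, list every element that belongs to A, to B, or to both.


A ∪ B = all elements in A or B (or both)
A = {1, 2, 7, 9, 12, 14, 18, 19, 25, 29}
B = {2, 7, 17, 19, 29}
A ∪ B = {1, 2, 7, 9, 12, 14, 17, 18, 19, 25, 29}

A ∪ B = {1, 2, 7, 9, 12, 14, 17, 18, 19, 25, 29}


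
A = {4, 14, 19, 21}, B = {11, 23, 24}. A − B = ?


A \ B = elements in A but not in B
A = {4, 14, 19, 21}
B = {11, 23, 24}
Remove from A any elements in B
A \ B = {4, 14, 19, 21}

A \ B = {4, 14, 19, 21}


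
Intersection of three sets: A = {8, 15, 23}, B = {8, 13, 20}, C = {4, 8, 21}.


A ∩ B = {8}
(A ∩ B) ∩ C = {8}

A ∩ B ∩ C = {8}


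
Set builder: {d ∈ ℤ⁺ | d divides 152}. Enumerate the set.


Checking each candidate:
Condition: positive divisors of 152
Result = {1, 2, 4, 8, 19, 38, 76, 152}

{1, 2, 4, 8, 19, 38, 76, 152}


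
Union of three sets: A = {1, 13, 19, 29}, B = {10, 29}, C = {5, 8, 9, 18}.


A ∪ B = {1, 10, 13, 19, 29}
(A ∪ B) ∪ C = {1, 5, 8, 9, 10, 13, 18, 19, 29}

A ∪ B ∪ C = {1, 5, 8, 9, 10, 13, 18, 19, 29}


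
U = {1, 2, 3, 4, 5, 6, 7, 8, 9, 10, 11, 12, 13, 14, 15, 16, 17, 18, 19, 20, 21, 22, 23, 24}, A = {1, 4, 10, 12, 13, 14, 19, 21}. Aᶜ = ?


Aᶜ = U \ A = elements in U but not in A
U = {1, 2, 3, 4, 5, 6, 7, 8, 9, 10, 11, 12, 13, 14, 15, 16, 17, 18, 19, 20, 21, 22, 23, 24}
A = {1, 4, 10, 12, 13, 14, 19, 21}
Aᶜ = {2, 3, 5, 6, 7, 8, 9, 11, 15, 16, 17, 18, 20, 22, 23, 24}

Aᶜ = {2, 3, 5, 6, 7, 8, 9, 11, 15, 16, 17, 18, 20, 22, 23, 24}


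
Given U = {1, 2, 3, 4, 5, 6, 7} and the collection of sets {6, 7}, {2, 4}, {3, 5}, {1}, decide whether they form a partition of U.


A partition requires: (1) non-empty parts, (2) pairwise disjoint, (3) union = U
Parts: {6, 7}, {2, 4}, {3, 5}, {1}
Union of parts: {1, 2, 3, 4, 5, 6, 7}
U = {1, 2, 3, 4, 5, 6, 7}
All non-empty? True
Pairwise disjoint? True
Covers U? True

Yes, valid partition


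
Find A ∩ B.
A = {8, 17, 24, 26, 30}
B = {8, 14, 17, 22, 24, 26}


A ∩ B = elements in both A and B
A = {8, 17, 24, 26, 30}
B = {8, 14, 17, 22, 24, 26}
A ∩ B = {8, 17, 24, 26}

A ∩ B = {8, 17, 24, 26}


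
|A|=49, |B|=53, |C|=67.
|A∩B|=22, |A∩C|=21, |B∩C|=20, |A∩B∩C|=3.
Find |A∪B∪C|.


|A∪B∪C| = |A|+|B|+|C| - |A∩B|-|A∩C|-|B∩C| + |A∩B∩C|
= 49+53+67 - 22-21-20 + 3
= 169 - 63 + 3
= 109

|A ∪ B ∪ C| = 109


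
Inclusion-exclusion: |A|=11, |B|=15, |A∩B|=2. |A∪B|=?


|A ∪ B| = |A| + |B| - |A ∩ B|
= 11 + 15 - 2
= 24

|A ∪ B| = 24


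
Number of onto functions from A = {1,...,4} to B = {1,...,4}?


n = |A| = 4, k = |B| = 4. Surjections via inclusion-exclusion:
S(n,k) = Σ(-1)^i × C(k,i) × (k-i)^n, i=0 to k
i=0: (-1)^0×C(4,0)×4^4 = 256
i=1: (-1)^1×C(4,1)×3^4 = -324
i=2: (-1)^2×C(4,2)×2^4 = 96
i=3: (-1)^3×C(4,3)×1^4 = -4
i=4: (-1)^4×C(4,4)×0^4 = 0
Total = 24

Number of surjections = 24


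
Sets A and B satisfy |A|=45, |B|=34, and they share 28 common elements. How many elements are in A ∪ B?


|A ∪ B| = |A| + |B| - |A ∩ B|
= 45 + 34 - 28
= 51

|A ∪ B| = 51


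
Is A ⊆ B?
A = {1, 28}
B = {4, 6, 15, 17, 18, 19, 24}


A ⊆ B means every element of A is in B.
Elements in A not in B: {1, 28}
So A ⊄ B.

No, A ⊄ B


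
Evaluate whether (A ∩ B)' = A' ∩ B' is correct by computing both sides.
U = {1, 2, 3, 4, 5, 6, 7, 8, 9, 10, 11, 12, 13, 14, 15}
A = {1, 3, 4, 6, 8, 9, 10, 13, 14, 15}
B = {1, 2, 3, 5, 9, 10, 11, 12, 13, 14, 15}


LHS: A ∩ B = {1, 3, 9, 10, 13, 14, 15}
(A ∩ B)' = U \ (A ∩ B) = {2, 4, 5, 6, 7, 8, 11, 12}
A' = {2, 5, 7, 11, 12}, B' = {4, 6, 7, 8}
Claimed RHS: A' ∩ B' = {7}
Identity is INVALID: LHS = {2, 4, 5, 6, 7, 8, 11, 12} but the RHS claimed here equals {7}. The correct form is (A ∩ B)' = A' ∪ B'.

Identity is invalid: (A ∩ B)' = {2, 4, 5, 6, 7, 8, 11, 12} but A' ∩ B' = {7}. The correct De Morgan law is (A ∩ B)' = A' ∪ B'.


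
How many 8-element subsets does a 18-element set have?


C(n,k) = n! / (k!(n-k)!)
C(18,8) = 18! / (8!10!)
= 43758

C(18,8) = 43758


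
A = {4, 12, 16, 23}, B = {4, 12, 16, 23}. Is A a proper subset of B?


A ⊂ B requires: A ⊆ B AND A ≠ B.
A ⊆ B? Yes
A = B? Yes
A = B, so A is not a PROPER subset.

No, A is not a proper subset of B


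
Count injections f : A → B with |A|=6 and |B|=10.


An injection sends each of |A| = 6 inputs to a distinct output in B.
# injections = |B|·(|B|-1)·…·(|B|-|A|+1) = 10! / (10 - 6)!
= 10 × 9 × 8 × 7 × 6 × 5
= 151200

Number of injections = 151200


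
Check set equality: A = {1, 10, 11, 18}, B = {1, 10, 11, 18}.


Two sets are equal iff they have exactly the same elements.
A = {1, 10, 11, 18}
B = {1, 10, 11, 18}
Same elements → A = B

Yes, A = B


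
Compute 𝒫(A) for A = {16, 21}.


|A| = 2, so |P(A)| = 2^2 = 4
Enumerate subsets by cardinality (0 to 2):
∅, {16}, {21}, {16, 21}

P(A) has 4 subsets: ∅, {16}, {21}, {16, 21}


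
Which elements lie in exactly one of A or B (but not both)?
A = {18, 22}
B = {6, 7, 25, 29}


A △ B = (A \ B) ∪ (B \ A) = elements in exactly one of A or B
A \ B = {18, 22}
B \ A = {6, 7, 25, 29}
A △ B = {6, 7, 18, 22, 25, 29}

A △ B = {6, 7, 18, 22, 25, 29}


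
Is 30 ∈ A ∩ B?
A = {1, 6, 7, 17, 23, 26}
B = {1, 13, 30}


A = {1, 6, 7, 17, 23, 26}, B = {1, 13, 30}
A ∩ B = elements in both A and B
A ∩ B = {1}
Checking if 30 ∈ A ∩ B
30 is not in A ∩ B → False

30 ∉ A ∩ B


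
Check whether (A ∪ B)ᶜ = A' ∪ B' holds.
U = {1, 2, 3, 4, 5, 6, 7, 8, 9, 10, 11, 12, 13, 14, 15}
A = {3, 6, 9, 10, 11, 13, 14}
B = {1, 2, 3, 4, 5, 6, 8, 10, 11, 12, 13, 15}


LHS: A ∪ B = {1, 2, 3, 4, 5, 6, 8, 9, 10, 11, 12, 13, 14, 15}
(A ∪ B)' = U \ (A ∪ B) = {7}
A' = {1, 2, 4, 5, 7, 8, 12, 15}, B' = {7, 9, 14}
Claimed RHS: A' ∪ B' = {1, 2, 4, 5, 7, 8, 9, 12, 14, 15}
Identity is INVALID: LHS = {7} but the RHS claimed here equals {1, 2, 4, 5, 7, 8, 9, 12, 14, 15}. The correct form is (A ∪ B)' = A' ∩ B'.

Identity is invalid: (A ∪ B)' = {7} but A' ∪ B' = {1, 2, 4, 5, 7, 8, 9, 12, 14, 15}. The correct De Morgan law is (A ∪ B)' = A' ∩ B'.


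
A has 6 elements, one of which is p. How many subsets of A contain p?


Subsets of A containing p correspond to subsets of A \ {p}, which has 5 elements.
Count = 2^(n-1) = 2^5
= 32

Number of subsets containing p = 32


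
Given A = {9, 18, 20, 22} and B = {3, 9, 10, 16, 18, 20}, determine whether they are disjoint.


Disjoint means A ∩ B = ∅.
A ∩ B = {9, 18, 20}
A ∩ B ≠ ∅, so A and B are NOT disjoint.

No, A and B are not disjoint (A ∩ B = {9, 18, 20})


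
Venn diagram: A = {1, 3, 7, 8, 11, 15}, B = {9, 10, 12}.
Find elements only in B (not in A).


A = {1, 3, 7, 8, 11, 15}
B = {9, 10, 12}
Region: only in B (not in A)
Elements: {9, 10, 12}

Elements only in B (not in A): {9, 10, 12}


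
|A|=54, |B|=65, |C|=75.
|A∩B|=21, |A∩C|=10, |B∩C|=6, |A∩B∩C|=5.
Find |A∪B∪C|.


|A∪B∪C| = |A|+|B|+|C| - |A∩B|-|A∩C|-|B∩C| + |A∩B∩C|
= 54+65+75 - 21-10-6 + 5
= 194 - 37 + 5
= 162

|A ∪ B ∪ C| = 162


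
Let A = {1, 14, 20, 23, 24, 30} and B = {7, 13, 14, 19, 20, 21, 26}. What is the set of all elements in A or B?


A ∪ B = all elements in A or B (or both)
A = {1, 14, 20, 23, 24, 30}
B = {7, 13, 14, 19, 20, 21, 26}
A ∪ B = {1, 7, 13, 14, 19, 20, 21, 23, 24, 26, 30}

A ∪ B = {1, 7, 13, 14, 19, 20, 21, 23, 24, 26, 30}


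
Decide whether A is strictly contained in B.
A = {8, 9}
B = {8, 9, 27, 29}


A ⊂ B requires: A ⊆ B AND A ≠ B.
A ⊆ B? Yes
A = B? No
A ⊂ B: Yes (A is a proper subset of B)

Yes, A ⊂ B


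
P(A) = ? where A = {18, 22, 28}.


|A| = 3, so |P(A)| = 2^3 = 8
Enumerate subsets by cardinality (0 to 3):
∅, {18}, {22}, {28}, {18, 22}, {18, 28}, {22, 28}, {18, 22, 28}

P(A) has 8 subsets: ∅, {18}, {22}, {28}, {18, 22}, {18, 28}, {22, 28}, {18, 22, 28}


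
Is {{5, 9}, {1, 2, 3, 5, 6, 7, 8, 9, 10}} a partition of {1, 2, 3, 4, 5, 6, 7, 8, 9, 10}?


A partition requires: (1) non-empty parts, (2) pairwise disjoint, (3) union = U
Parts: {5, 9}, {1, 2, 3, 5, 6, 7, 8, 9, 10}
Union of parts: {1, 2, 3, 5, 6, 7, 8, 9, 10}
U = {1, 2, 3, 4, 5, 6, 7, 8, 9, 10}
All non-empty? True
Pairwise disjoint? False
Covers U? False

No, not a valid partition


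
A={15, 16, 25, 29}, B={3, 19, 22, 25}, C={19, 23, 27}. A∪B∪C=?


A ∪ B = {3, 15, 16, 19, 22, 25, 29}
(A ∪ B) ∪ C = {3, 15, 16, 19, 22, 23, 25, 27, 29}

A ∪ B ∪ C = {3, 15, 16, 19, 22, 23, 25, 27, 29}


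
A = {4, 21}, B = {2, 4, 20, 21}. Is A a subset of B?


A ⊆ B means every element of A is in B.
All elements of A are in B.
So A ⊆ B.

Yes, A ⊆ B


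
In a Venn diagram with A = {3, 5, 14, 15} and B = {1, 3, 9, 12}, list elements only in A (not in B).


A = {3, 5, 14, 15}
B = {1, 3, 9, 12}
Region: only in A (not in B)
Elements: {5, 14, 15}

Elements only in A (not in B): {5, 14, 15}


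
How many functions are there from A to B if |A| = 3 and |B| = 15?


Each of |A| = 3 inputs maps to any of |B| = 15 outputs.
# functions = |B|^|A| = 15^3
= 3375

Number of functions = 3375


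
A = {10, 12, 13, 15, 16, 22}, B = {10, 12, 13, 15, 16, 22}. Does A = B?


Two sets are equal iff they have exactly the same elements.
A = {10, 12, 13, 15, 16, 22}
B = {10, 12, 13, 15, 16, 22}
Same elements → A = B

Yes, A = B


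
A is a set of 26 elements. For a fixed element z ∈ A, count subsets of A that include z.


Subsets of A containing z correspond to subsets of A \ {z}, which has 25 elements.
Count = 2^(n-1) = 2^25
= 33554432

Number of subsets containing z = 33554432


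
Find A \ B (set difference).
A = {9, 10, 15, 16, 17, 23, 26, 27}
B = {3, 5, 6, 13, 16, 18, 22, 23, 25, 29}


A \ B = elements in A but not in B
A = {9, 10, 15, 16, 17, 23, 26, 27}
B = {3, 5, 6, 13, 16, 18, 22, 23, 25, 29}
Remove from A any elements in B
A \ B = {9, 10, 15, 17, 26, 27}

A \ B = {9, 10, 15, 17, 26, 27}


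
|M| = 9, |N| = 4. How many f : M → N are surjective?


n = |M| = 9, k = |N| = 4. Surjections via inclusion-exclusion:
S(n,k) = Σ(-1)^i × C(k,i) × (k-i)^n, i=0 to k
i=0: (-1)^0×C(4,0)×4^9 = 262144
i=1: (-1)^1×C(4,1)×3^9 = -78732
i=2: (-1)^2×C(4,2)×2^9 = 3072
i=3: (-1)^3×C(4,3)×1^9 = -4
i=4: (-1)^4×C(4,4)×0^9 = 0
Total = 186480

Number of surjections = 186480


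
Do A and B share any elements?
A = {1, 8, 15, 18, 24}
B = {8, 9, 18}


Disjoint means A ∩ B = ∅.
A ∩ B = {8, 18}
A ∩ B ≠ ∅, so A and B are NOT disjoint.

Yes — A and B share the element(s) of A ∩ B = {8, 18}, so they are not disjoint


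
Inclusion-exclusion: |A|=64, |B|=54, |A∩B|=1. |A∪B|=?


|A ∪ B| = |A| + |B| - |A ∩ B|
= 64 + 54 - 1
= 117

|A ∪ B| = 117


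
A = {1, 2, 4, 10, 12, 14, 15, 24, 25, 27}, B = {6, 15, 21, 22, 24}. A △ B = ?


A △ B = (A \ B) ∪ (B \ A) = elements in exactly one of A or B
A \ B = {1, 2, 4, 10, 12, 14, 25, 27}
B \ A = {6, 21, 22}
A △ B = {1, 2, 4, 6, 10, 12, 14, 21, 22, 25, 27}

A △ B = {1, 2, 4, 6, 10, 12, 14, 21, 22, 25, 27}


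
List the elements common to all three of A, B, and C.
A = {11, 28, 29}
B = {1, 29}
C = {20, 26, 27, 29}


A ∩ B = {29}
(A ∩ B) ∩ C = {29}

A ∩ B ∩ C = {29}


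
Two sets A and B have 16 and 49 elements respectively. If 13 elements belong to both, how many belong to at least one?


|A ∪ B| = |A| + |B| - |A ∩ B|
= 16 + 49 - 13
= 52

|A ∪ B| = 52


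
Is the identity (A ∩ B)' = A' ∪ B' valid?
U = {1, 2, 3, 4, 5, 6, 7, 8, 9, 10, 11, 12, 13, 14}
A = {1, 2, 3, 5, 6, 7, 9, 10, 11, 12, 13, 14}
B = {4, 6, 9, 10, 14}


LHS: A ∩ B = {6, 9, 10, 14}
(A ∩ B)' = U \ (A ∩ B) = {1, 2, 3, 4, 5, 7, 8, 11, 12, 13}
A' = {4, 8}, B' = {1, 2, 3, 5, 7, 8, 11, 12, 13}
Claimed RHS: A' ∪ B' = {1, 2, 3, 4, 5, 7, 8, 11, 12, 13}
Identity is VALID: LHS = RHS = {1, 2, 3, 4, 5, 7, 8, 11, 12, 13} ✓

Identity is valid. (A ∩ B)' = A' ∪ B' = {1, 2, 3, 4, 5, 7, 8, 11, 12, 13}


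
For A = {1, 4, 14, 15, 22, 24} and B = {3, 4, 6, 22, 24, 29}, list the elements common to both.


A ∩ B = elements in both A and B
A = {1, 4, 14, 15, 22, 24}
B = {3, 4, 6, 22, 24, 29}
A ∩ B = {4, 22, 24}

A ∩ B = {4, 22, 24}


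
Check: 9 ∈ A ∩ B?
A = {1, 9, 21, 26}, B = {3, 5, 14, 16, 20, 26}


A = {1, 9, 21, 26}, B = {3, 5, 14, 16, 20, 26}
A ∩ B = elements in both A and B
A ∩ B = {26}
Checking if 9 ∈ A ∩ B
9 is not in A ∩ B → False

9 ∉ A ∩ B


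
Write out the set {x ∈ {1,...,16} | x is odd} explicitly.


Checking each candidate:
Condition: odd numbers in {1,...,16}
Result = {1, 3, 5, 7, 9, 11, 13, 15}

{1, 3, 5, 7, 9, 11, 13, 15}


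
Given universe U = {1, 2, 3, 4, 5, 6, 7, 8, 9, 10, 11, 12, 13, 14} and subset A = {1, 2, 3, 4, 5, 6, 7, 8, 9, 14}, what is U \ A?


Aᶜ = U \ A = elements in U but not in A
U = {1, 2, 3, 4, 5, 6, 7, 8, 9, 10, 11, 12, 13, 14}
A = {1, 2, 3, 4, 5, 6, 7, 8, 9, 14}
Aᶜ = {10, 11, 12, 13}

Aᶜ = {10, 11, 12, 13}


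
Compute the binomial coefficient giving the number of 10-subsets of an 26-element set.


C(n,k) = n! / (k!(n-k)!)
C(26,10) = 26! / (10!16!)
= 5311735

C(26,10) = 5311735


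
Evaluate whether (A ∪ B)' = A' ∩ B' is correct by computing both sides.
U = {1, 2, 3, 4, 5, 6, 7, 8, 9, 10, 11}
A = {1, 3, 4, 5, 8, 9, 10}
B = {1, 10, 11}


LHS: A ∪ B = {1, 3, 4, 5, 8, 9, 10, 11}
(A ∪ B)' = U \ (A ∪ B) = {2, 6, 7}
A' = {2, 6, 7, 11}, B' = {2, 3, 4, 5, 6, 7, 8, 9}
Claimed RHS: A' ∩ B' = {2, 6, 7}
Identity is VALID: LHS = RHS = {2, 6, 7} ✓

Identity is valid. (A ∪ B)' = A' ∩ B' = {2, 6, 7}


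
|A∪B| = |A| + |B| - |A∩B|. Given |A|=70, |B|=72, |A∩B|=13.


|A ∪ B| = |A| + |B| - |A ∩ B|
= 70 + 72 - 13
= 129

|A ∪ B| = 129


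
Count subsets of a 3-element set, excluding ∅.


Total subsets = 2^n = 2^3 = 8
Non-empty subsets exclude the empty set: 2^n - 1
= 8 - 1
= 7

Number of non-empty subsets = 7


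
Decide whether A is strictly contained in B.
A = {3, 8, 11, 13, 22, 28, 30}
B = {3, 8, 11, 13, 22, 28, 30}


A ⊂ B requires: A ⊆ B AND A ≠ B.
A ⊆ B? Yes
A = B? Yes
A = B, so A is not a PROPER subset.

No, A is not a proper subset of B


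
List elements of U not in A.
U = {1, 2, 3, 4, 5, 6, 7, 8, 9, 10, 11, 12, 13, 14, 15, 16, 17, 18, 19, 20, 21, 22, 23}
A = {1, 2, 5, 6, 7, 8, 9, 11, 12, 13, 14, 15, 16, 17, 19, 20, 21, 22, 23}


Aᶜ = U \ A = elements in U but not in A
U = {1, 2, 3, 4, 5, 6, 7, 8, 9, 10, 11, 12, 13, 14, 15, 16, 17, 18, 19, 20, 21, 22, 23}
A = {1, 2, 5, 6, 7, 8, 9, 11, 12, 13, 14, 15, 16, 17, 19, 20, 21, 22, 23}
Aᶜ = {3, 4, 10, 18}

Aᶜ = {3, 4, 10, 18}


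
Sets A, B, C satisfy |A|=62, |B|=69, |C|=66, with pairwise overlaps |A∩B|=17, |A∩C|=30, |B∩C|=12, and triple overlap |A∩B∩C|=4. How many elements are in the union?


|A∪B∪C| = |A|+|B|+|C| - |A∩B|-|A∩C|-|B∩C| + |A∩B∩C|
= 62+69+66 - 17-30-12 + 4
= 197 - 59 + 4
= 142

|A ∪ B ∪ C| = 142


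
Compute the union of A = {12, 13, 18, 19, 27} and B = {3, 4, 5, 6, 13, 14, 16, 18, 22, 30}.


A ∪ B = all elements in A or B (or both)
A = {12, 13, 18, 19, 27}
B = {3, 4, 5, 6, 13, 14, 16, 18, 22, 30}
A ∪ B = {3, 4, 5, 6, 12, 13, 14, 16, 18, 19, 22, 27, 30}

A ∪ B = {3, 4, 5, 6, 12, 13, 14, 16, 18, 19, 22, 27, 30}


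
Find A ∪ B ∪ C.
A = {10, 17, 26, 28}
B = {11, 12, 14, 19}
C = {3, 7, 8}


A ∪ B = {10, 11, 12, 14, 17, 19, 26, 28}
(A ∪ B) ∪ C = {3, 7, 8, 10, 11, 12, 14, 17, 19, 26, 28}

A ∪ B ∪ C = {3, 7, 8, 10, 11, 12, 14, 17, 19, 26, 28}


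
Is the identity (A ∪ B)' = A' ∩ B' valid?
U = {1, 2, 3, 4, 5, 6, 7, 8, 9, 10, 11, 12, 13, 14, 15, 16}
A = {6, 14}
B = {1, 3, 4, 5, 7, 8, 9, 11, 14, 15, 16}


LHS: A ∪ B = {1, 3, 4, 5, 6, 7, 8, 9, 11, 14, 15, 16}
(A ∪ B)' = U \ (A ∪ B) = {2, 10, 12, 13}
A' = {1, 2, 3, 4, 5, 7, 8, 9, 10, 11, 12, 13, 15, 16}, B' = {2, 6, 10, 12, 13}
Claimed RHS: A' ∩ B' = {2, 10, 12, 13}
Identity is VALID: LHS = RHS = {2, 10, 12, 13} ✓

Identity is valid. (A ∪ B)' = A' ∩ B' = {2, 10, 12, 13}


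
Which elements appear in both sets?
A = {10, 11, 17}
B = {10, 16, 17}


A ∩ B = elements in both A and B
A = {10, 11, 17}
B = {10, 16, 17}
A ∩ B = {10, 17}

A ∩ B = {10, 17}


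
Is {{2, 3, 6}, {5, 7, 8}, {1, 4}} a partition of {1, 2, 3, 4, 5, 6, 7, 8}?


A partition requires: (1) non-empty parts, (2) pairwise disjoint, (3) union = U
Parts: {2, 3, 6}, {5, 7, 8}, {1, 4}
Union of parts: {1, 2, 3, 4, 5, 6, 7, 8}
U = {1, 2, 3, 4, 5, 6, 7, 8}
All non-empty? True
Pairwise disjoint? True
Covers U? True

Yes, valid partition


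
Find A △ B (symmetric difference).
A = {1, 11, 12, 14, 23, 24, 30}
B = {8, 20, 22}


A △ B = (A \ B) ∪ (B \ A) = elements in exactly one of A or B
A \ B = {1, 11, 12, 14, 23, 24, 30}
B \ A = {8, 20, 22}
A △ B = {1, 8, 11, 12, 14, 20, 22, 23, 24, 30}

A △ B = {1, 8, 11, 12, 14, 20, 22, 23, 24, 30}


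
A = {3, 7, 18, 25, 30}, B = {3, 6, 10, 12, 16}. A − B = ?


A \ B = elements in A but not in B
A = {3, 7, 18, 25, 30}
B = {3, 6, 10, 12, 16}
Remove from A any elements in B
A \ B = {7, 18, 25, 30}

A \ B = {7, 18, 25, 30}


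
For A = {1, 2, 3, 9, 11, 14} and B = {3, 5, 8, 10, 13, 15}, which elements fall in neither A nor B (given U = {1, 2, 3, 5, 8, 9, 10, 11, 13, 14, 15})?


A = {1, 2, 3, 9, 11, 14}
B = {3, 5, 8, 10, 13, 15}
Region: in neither A nor B (given U = {1, 2, 3, 5, 8, 9, 10, 11, 13, 14, 15})
Elements: ∅

Elements in neither A nor B (given U = {1, 2, 3, 5, 8, 9, 10, 11, 13, 14, 15}): ∅


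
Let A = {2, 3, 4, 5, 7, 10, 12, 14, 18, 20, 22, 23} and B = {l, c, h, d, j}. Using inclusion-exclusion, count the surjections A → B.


n = |A| = 12, k = |B| = 5. Surjections via inclusion-exclusion:
S(n,k) = Σ(-1)^i × C(k,i) × (k-i)^n, i=0 to k
i=0: (-1)^0×C(5,0)×5^12 = 244140625
i=1: (-1)^1×C(5,1)×4^12 = -83886080
i=2: (-1)^2×C(5,2)×3^12 = 5314410
i=3: (-1)^3×C(5,3)×2^12 = -40960
i=4: (-1)^4×C(5,4)×1^12 = 5
i=5: (-1)^5×C(5,5)×0^12 = 0
Total = 165528000

Number of surjections = 165528000


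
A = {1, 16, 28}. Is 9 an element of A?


A = {1, 16, 28}
Checking if 9 is in A
9 is not in A → False

9 ∉ A


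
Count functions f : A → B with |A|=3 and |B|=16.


Each of |A| = 3 inputs maps to any of |B| = 16 outputs.
# functions = |B|^|A| = 16^3
= 4096

Number of functions = 4096


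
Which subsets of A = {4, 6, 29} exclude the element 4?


A subset of A that omits 4 is a subset of A \ {4}, so there are 2^(n-1) = 2^2 = 4 of them.
Subsets excluding 4: ∅, {6}, {29}, {6, 29}

Subsets excluding 4 (4 total): ∅, {6}, {29}, {6, 29}


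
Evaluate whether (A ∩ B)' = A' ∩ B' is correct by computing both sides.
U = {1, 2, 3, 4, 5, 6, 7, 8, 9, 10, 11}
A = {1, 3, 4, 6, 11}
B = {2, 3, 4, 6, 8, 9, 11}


LHS: A ∩ B = {3, 4, 6, 11}
(A ∩ B)' = U \ (A ∩ B) = {1, 2, 5, 7, 8, 9, 10}
A' = {2, 5, 7, 8, 9, 10}, B' = {1, 5, 7, 10}
Claimed RHS: A' ∩ B' = {5, 7, 10}
Identity is INVALID: LHS = {1, 2, 5, 7, 8, 9, 10} but the RHS claimed here equals {5, 7, 10}. The correct form is (A ∩ B)' = A' ∪ B'.

Identity is invalid: (A ∩ B)' = {1, 2, 5, 7, 8, 9, 10} but A' ∩ B' = {5, 7, 10}. The correct De Morgan law is (A ∩ B)' = A' ∪ B'.


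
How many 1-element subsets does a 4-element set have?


C(n,k) = n! / (k!(n-k)!)
C(4,1) = 4! / (1!3!)
= 4

C(4,1) = 4


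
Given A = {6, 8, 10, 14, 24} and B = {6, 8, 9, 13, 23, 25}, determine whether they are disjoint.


Disjoint means A ∩ B = ∅.
A ∩ B = {6, 8}
A ∩ B ≠ ∅, so A and B are NOT disjoint.

No, A and B are not disjoint (A ∩ B = {6, 8})


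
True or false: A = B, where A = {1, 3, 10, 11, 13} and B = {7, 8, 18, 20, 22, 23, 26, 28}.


Two sets are equal iff they have exactly the same elements.
A = {1, 3, 10, 11, 13}
B = {7, 8, 18, 20, 22, 23, 26, 28}
Differences: {1, 3, 7, 8, 10, 11, 13, 18, 20, 22, 23, 26, 28}
A ≠ B

No, A ≠ B


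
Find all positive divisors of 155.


Checking each candidate:
Condition: positive divisors of 155
Result = {1, 5, 31, 155}

{1, 5, 31, 155}


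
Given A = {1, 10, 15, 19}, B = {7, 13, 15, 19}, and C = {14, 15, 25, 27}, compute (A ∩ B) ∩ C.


A ∩ B = {15, 19}
(A ∩ B) ∩ C = {15}

A ∩ B ∩ C = {15}


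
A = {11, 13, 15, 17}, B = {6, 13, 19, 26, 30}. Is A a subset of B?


A ⊆ B means every element of A is in B.
Elements in A not in B: {11, 15, 17}
So A ⊄ B.

No, A ⊄ B


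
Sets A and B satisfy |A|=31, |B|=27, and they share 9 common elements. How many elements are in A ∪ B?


|A ∪ B| = |A| + |B| - |A ∩ B|
= 31 + 27 - 9
= 49

|A ∪ B| = 49


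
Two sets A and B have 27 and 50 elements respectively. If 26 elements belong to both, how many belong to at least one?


|A ∪ B| = |A| + |B| - |A ∩ B|
= 27 + 50 - 26
= 51

|A ∪ B| = 51


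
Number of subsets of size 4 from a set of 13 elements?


C(n,k) = n! / (k!(n-k)!)
C(13,4) = 13! / (4!9!)
= 715

C(13,4) = 715


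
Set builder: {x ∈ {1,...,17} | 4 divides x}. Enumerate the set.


Checking each candidate:
Condition: multiples of 4 in {1,...,17}
Result = {4, 8, 12, 16}

{4, 8, 12, 16}


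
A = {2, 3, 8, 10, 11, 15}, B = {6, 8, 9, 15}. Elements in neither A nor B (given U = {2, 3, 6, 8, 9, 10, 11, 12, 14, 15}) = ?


A = {2, 3, 8, 10, 11, 15}
B = {6, 8, 9, 15}
Region: in neither A nor B (given U = {2, 3, 6, 8, 9, 10, 11, 12, 14, 15})
Elements: {12, 14}

Elements in neither A nor B (given U = {2, 3, 6, 8, 9, 10, 11, 12, 14, 15}): {12, 14}


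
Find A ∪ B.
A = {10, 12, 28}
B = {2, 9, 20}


A ∪ B = all elements in A or B (or both)
A = {10, 12, 28}
B = {2, 9, 20}
A ∪ B = {2, 9, 10, 12, 20, 28}

A ∪ B = {2, 9, 10, 12, 20, 28}


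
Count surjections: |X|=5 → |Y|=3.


n = |X| = 5, k = |Y| = 3. Surjections via inclusion-exclusion:
S(n,k) = Σ(-1)^i × C(k,i) × (k-i)^n, i=0 to k
i=0: (-1)^0×C(3,0)×3^5 = 243
i=1: (-1)^1×C(3,1)×2^5 = -96
i=2: (-1)^2×C(3,2)×1^5 = 3
i=3: (-1)^3×C(3,3)×0^5 = 0
Total = 150

Number of surjections = 150


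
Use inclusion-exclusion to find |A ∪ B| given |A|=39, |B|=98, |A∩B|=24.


|A ∪ B| = |A| + |B| - |A ∩ B|
= 39 + 98 - 24
= 113

|A ∪ B| = 113


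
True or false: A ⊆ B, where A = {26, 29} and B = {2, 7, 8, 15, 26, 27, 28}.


A ⊆ B means every element of A is in B.
Elements in A not in B: {29}
So A ⊄ B.

No, A ⊄ B


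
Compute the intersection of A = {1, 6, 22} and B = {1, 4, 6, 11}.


A ∩ B = elements in both A and B
A = {1, 6, 22}
B = {1, 4, 6, 11}
A ∩ B = {1, 6}

A ∩ B = {1, 6}


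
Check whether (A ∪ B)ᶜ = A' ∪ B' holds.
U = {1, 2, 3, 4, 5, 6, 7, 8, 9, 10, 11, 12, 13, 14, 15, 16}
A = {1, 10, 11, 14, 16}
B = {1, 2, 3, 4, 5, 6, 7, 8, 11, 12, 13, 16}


LHS: A ∪ B = {1, 2, 3, 4, 5, 6, 7, 8, 10, 11, 12, 13, 14, 16}
(A ∪ B)' = U \ (A ∪ B) = {9, 15}
A' = {2, 3, 4, 5, 6, 7, 8, 9, 12, 13, 15}, B' = {9, 10, 14, 15}
Claimed RHS: A' ∪ B' = {2, 3, 4, 5, 6, 7, 8, 9, 10, 12, 13, 14, 15}
Identity is INVALID: LHS = {9, 15} but the RHS claimed here equals {2, 3, 4, 5, 6, 7, 8, 9, 10, 12, 13, 14, 15}. The correct form is (A ∪ B)' = A' ∩ B'.

Identity is invalid: (A ∪ B)' = {9, 15} but A' ∪ B' = {2, 3, 4, 5, 6, 7, 8, 9, 10, 12, 13, 14, 15}. The correct De Morgan law is (A ∪ B)' = A' ∩ B'.


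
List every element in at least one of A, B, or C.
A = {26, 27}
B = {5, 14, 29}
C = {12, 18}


A ∪ B = {5, 14, 26, 27, 29}
(A ∪ B) ∪ C = {5, 12, 14, 18, 26, 27, 29}

A ∪ B ∪ C = {5, 12, 14, 18, 26, 27, 29}


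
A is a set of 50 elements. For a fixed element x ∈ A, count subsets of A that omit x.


Subsets of A avoiding x are subsets of A \ {x}, which has 49 elements.
Count = 2^(n-1) = 2^49
= 562949953421312

Number of subsets avoiding x = 562949953421312


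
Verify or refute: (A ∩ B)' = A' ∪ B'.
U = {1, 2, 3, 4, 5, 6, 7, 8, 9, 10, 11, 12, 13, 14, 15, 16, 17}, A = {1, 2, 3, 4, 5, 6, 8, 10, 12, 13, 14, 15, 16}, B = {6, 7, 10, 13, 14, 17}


LHS: A ∩ B = {6, 10, 13, 14}
(A ∩ B)' = U \ (A ∩ B) = {1, 2, 3, 4, 5, 7, 8, 9, 11, 12, 15, 16, 17}
A' = {7, 9, 11, 17}, B' = {1, 2, 3, 4, 5, 8, 9, 11, 12, 15, 16}
Claimed RHS: A' ∪ B' = {1, 2, 3, 4, 5, 7, 8, 9, 11, 12, 15, 16, 17}
Identity is VALID: LHS = RHS = {1, 2, 3, 4, 5, 7, 8, 9, 11, 12, 15, 16, 17} ✓

Identity is valid. (A ∩ B)' = A' ∪ B' = {1, 2, 3, 4, 5, 7, 8, 9, 11, 12, 15, 16, 17}


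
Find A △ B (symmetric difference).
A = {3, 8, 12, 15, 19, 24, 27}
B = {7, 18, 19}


A △ B = (A \ B) ∪ (B \ A) = elements in exactly one of A or B
A \ B = {3, 8, 12, 15, 24, 27}
B \ A = {7, 18}
A △ B = {3, 7, 8, 12, 15, 18, 24, 27}

A △ B = {3, 7, 8, 12, 15, 18, 24, 27}


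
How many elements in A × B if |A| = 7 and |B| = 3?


|A × B| = |A| × |B|
= 7 × 3
= 21

|A × B| = 21


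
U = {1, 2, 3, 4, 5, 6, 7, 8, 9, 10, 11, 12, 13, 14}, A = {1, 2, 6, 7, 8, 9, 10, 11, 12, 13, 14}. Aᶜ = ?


Aᶜ = U \ A = elements in U but not in A
U = {1, 2, 3, 4, 5, 6, 7, 8, 9, 10, 11, 12, 13, 14}
A = {1, 2, 6, 7, 8, 9, 10, 11, 12, 13, 14}
Aᶜ = {3, 4, 5}

Aᶜ = {3, 4, 5}


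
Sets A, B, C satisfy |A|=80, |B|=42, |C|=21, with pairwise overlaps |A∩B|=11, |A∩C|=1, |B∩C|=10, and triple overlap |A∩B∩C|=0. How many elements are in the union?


|A∪B∪C| = |A|+|B|+|C| - |A∩B|-|A∩C|-|B∩C| + |A∩B∩C|
= 80+42+21 - 11-1-10 + 0
= 143 - 22 + 0
= 121

|A ∪ B ∪ C| = 121


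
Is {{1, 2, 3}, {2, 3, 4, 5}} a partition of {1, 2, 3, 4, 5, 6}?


A partition requires: (1) non-empty parts, (2) pairwise disjoint, (3) union = U
Parts: {1, 2, 3}, {2, 3, 4, 5}
Union of parts: {1, 2, 3, 4, 5}
U = {1, 2, 3, 4, 5, 6}
All non-empty? True
Pairwise disjoint? False
Covers U? False

No, not a valid partition


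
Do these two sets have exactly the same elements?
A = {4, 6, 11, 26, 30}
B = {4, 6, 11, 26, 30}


Two sets are equal iff they have exactly the same elements.
A = {4, 6, 11, 26, 30}
B = {4, 6, 11, 26, 30}
Same elements → A = B

Yes, A = B


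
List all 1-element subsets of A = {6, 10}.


|A| = 2, so A has C(2,1) = 2 subsets of size 1.
Enumerate by choosing 1 elements from A at a time:
{6}, {10}

1-element subsets (2 total): {6}, {10}


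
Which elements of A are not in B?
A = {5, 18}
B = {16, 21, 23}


A \ B = elements in A but not in B
A = {5, 18}
B = {16, 21, 23}
Remove from A any elements in B
A \ B = {5, 18}

A \ B = {5, 18}


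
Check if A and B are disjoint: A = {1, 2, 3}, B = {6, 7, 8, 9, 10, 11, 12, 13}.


Disjoint means A ∩ B = ∅.
A ∩ B = ∅
A ∩ B = ∅, so A and B are disjoint.

Yes, A and B are disjoint


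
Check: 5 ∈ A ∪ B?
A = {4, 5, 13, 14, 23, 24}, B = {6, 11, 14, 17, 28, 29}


A = {4, 5, 13, 14, 23, 24}, B = {6, 11, 14, 17, 28, 29}
A ∪ B = all elements in A or B
A ∪ B = {4, 5, 6, 11, 13, 14, 17, 23, 24, 28, 29}
Checking if 5 ∈ A ∪ B
5 is in A ∪ B → True

5 ∈ A ∪ B


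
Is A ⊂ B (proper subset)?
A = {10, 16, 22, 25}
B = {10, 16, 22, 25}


A ⊂ B requires: A ⊆ B AND A ≠ B.
A ⊆ B? Yes
A = B? Yes
A = B, so A is not a PROPER subset.

No, A is not a proper subset of B


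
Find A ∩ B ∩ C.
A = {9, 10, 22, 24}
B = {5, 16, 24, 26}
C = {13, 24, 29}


A ∩ B = {24}
(A ∩ B) ∩ C = {24}

A ∩ B ∩ C = {24}


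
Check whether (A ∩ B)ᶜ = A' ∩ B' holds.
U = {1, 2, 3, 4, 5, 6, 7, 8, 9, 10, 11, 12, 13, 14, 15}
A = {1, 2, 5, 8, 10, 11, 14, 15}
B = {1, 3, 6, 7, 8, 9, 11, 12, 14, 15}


LHS: A ∩ B = {1, 8, 11, 14, 15}
(A ∩ B)' = U \ (A ∩ B) = {2, 3, 4, 5, 6, 7, 9, 10, 12, 13}
A' = {3, 4, 6, 7, 9, 12, 13}, B' = {2, 4, 5, 10, 13}
Claimed RHS: A' ∩ B' = {4, 13}
Identity is INVALID: LHS = {2, 3, 4, 5, 6, 7, 9, 10, 12, 13} but the RHS claimed here equals {4, 13}. The correct form is (A ∩ B)' = A' ∪ B'.

Identity is invalid: (A ∩ B)' = {2, 3, 4, 5, 6, 7, 9, 10, 12, 13} but A' ∩ B' = {4, 13}. The correct De Morgan law is (A ∩ B)' = A' ∪ B'.


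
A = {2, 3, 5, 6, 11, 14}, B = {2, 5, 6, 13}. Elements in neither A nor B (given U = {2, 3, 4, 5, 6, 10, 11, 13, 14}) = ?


A = {2, 3, 5, 6, 11, 14}
B = {2, 5, 6, 13}
Region: in neither A nor B (given U = {2, 3, 4, 5, 6, 10, 11, 13, 14})
Elements: {4, 10}

Elements in neither A nor B (given U = {2, 3, 4, 5, 6, 10, 11, 13, 14}): {4, 10}


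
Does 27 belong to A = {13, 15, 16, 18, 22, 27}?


A = {13, 15, 16, 18, 22, 27}
Checking if 27 is in A
27 is in A → True

27 ∈ A


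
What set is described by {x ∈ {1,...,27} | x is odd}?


Checking each candidate:
Condition: odd numbers in {1,...,27}
Result = {1, 3, 5, 7, 9, 11, 13, 15, 17, 19, 21, 23, 25, 27}

{1, 3, 5, 7, 9, 11, 13, 15, 17, 19, 21, 23, 25, 27}


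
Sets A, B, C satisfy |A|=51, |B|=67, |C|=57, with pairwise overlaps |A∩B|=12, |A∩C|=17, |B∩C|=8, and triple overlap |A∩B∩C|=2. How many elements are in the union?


|A∪B∪C| = |A|+|B|+|C| - |A∩B|-|A∩C|-|B∩C| + |A∩B∩C|
= 51+67+57 - 12-17-8 + 2
= 175 - 37 + 2
= 140

|A ∪ B ∪ C| = 140


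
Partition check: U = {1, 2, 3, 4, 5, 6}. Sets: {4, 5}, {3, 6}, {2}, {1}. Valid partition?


A partition requires: (1) non-empty parts, (2) pairwise disjoint, (3) union = U
Parts: {4, 5}, {3, 6}, {2}, {1}
Union of parts: {1, 2, 3, 4, 5, 6}
U = {1, 2, 3, 4, 5, 6}
All non-empty? True
Pairwise disjoint? True
Covers U? True

Yes, valid partition


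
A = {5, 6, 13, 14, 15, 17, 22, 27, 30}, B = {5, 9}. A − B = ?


A \ B = elements in A but not in B
A = {5, 6, 13, 14, 15, 17, 22, 27, 30}
B = {5, 9}
Remove from A any elements in B
A \ B = {6, 13, 14, 15, 17, 22, 27, 30}

A \ B = {6, 13, 14, 15, 17, 22, 27, 30}


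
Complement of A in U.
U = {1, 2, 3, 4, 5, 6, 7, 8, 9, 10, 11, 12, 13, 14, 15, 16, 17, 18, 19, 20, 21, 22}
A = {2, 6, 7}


Aᶜ = U \ A = elements in U but not in A
U = {1, 2, 3, 4, 5, 6, 7, 8, 9, 10, 11, 12, 13, 14, 15, 16, 17, 18, 19, 20, 21, 22}
A = {2, 6, 7}
Aᶜ = {1, 3, 4, 5, 8, 9, 10, 11, 12, 13, 14, 15, 16, 17, 18, 19, 20, 21, 22}

Aᶜ = {1, 3, 4, 5, 8, 9, 10, 11, 12, 13, 14, 15, 16, 17, 18, 19, 20, 21, 22}


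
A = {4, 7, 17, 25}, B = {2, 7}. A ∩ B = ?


A ∩ B = elements in both A and B
A = {4, 7, 17, 25}
B = {2, 7}
A ∩ B = {7}

A ∩ B = {7}


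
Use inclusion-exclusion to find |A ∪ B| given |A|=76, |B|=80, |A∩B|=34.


|A ∪ B| = |A| + |B| - |A ∩ B|
= 76 + 80 - 34
= 122

|A ∪ B| = 122


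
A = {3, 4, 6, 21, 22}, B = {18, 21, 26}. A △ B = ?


A △ B = (A \ B) ∪ (B \ A) = elements in exactly one of A or B
A \ B = {3, 4, 6, 22}
B \ A = {18, 26}
A △ B = {3, 4, 6, 18, 22, 26}

A △ B = {3, 4, 6, 18, 22, 26}


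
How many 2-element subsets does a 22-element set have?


C(n,k) = n! / (k!(n-k)!)
C(22,2) = 22! / (2!20!)
= 231

C(22,2) = 231


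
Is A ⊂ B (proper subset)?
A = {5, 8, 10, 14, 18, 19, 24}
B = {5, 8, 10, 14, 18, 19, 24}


A ⊂ B requires: A ⊆ B AND A ≠ B.
A ⊆ B? Yes
A = B? Yes
A = B, so A is not a PROPER subset.

No, A is not a proper subset of B


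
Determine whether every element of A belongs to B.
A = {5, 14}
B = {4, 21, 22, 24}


A ⊆ B means every element of A is in B.
Elements in A not in B: {5, 14}
So A ⊄ B.

No, A ⊄ B


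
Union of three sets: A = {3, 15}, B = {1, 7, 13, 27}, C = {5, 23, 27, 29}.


A ∪ B = {1, 3, 7, 13, 15, 27}
(A ∪ B) ∪ C = {1, 3, 5, 7, 13, 15, 23, 27, 29}

A ∪ B ∪ C = {1, 3, 5, 7, 13, 15, 23, 27, 29}


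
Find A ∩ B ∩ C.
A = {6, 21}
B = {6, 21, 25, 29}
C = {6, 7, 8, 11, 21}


A ∩ B = {6, 21}
(A ∩ B) ∩ C = {6, 21}

A ∩ B ∩ C = {6, 21}


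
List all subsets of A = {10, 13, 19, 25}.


|A| = 4, so |P(A)| = 2^4 = 16
Enumerate subsets by cardinality (0 to 4):
∅, {10}, {13}, {19}, {25}, {10, 13}, {10, 19}, {10, 25}, {13, 19}, {13, 25}, {19, 25}, {10, 13, 19}, {10, 13, 25}, {10, 19, 25}, {13, 19, 25}, {10, 13, 19, 25}

P(A) has 16 subsets: ∅, {10}, {13}, {19}, {25}, {10, 13}, {10, 19}, {10, 25}, {13, 19}, {13, 25}, {19, 25}, {10, 13, 19}, {10, 13, 25}, {10, 19, 25}, {13, 19, 25}, {10, 13, 19, 25}


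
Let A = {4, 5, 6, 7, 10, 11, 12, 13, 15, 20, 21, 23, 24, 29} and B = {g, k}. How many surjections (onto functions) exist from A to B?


n = |A| = 14, k = |B| = 2. Surjections via inclusion-exclusion:
S(n,k) = Σ(-1)^i × C(k,i) × (k-i)^n, i=0 to k
i=0: (-1)^0×C(2,0)×2^14 = 16384
i=1: (-1)^1×C(2,1)×1^14 = -2
i=2: (-1)^2×C(2,2)×0^14 = 0
Total = 16382

Number of surjections = 16382


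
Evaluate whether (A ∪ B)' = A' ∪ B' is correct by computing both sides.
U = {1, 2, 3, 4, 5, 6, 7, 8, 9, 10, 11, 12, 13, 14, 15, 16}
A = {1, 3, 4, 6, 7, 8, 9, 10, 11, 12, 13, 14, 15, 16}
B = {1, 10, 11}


LHS: A ∪ B = {1, 3, 4, 6, 7, 8, 9, 10, 11, 12, 13, 14, 15, 16}
(A ∪ B)' = U \ (A ∪ B) = {2, 5}
A' = {2, 5}, B' = {2, 3, 4, 5, 6, 7, 8, 9, 12, 13, 14, 15, 16}
Claimed RHS: A' ∪ B' = {2, 3, 4, 5, 6, 7, 8, 9, 12, 13, 14, 15, 16}
Identity is INVALID: LHS = {2, 5} but the RHS claimed here equals {2, 3, 4, 5, 6, 7, 8, 9, 12, 13, 14, 15, 16}. The correct form is (A ∪ B)' = A' ∩ B'.

Identity is invalid: (A ∪ B)' = {2, 5} but A' ∪ B' = {2, 3, 4, 5, 6, 7, 8, 9, 12, 13, 14, 15, 16}. The correct De Morgan law is (A ∪ B)' = A' ∩ B'.


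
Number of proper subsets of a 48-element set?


Total subsets = 2^n = 2^48 = 281474976710656
Proper subsets exclude the set itself: 2^n - 1
= 281474976710656 - 1
= 281474976710655

Number of proper subsets = 281474976710655


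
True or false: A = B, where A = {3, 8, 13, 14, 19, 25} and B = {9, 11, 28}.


Two sets are equal iff they have exactly the same elements.
A = {3, 8, 13, 14, 19, 25}
B = {9, 11, 28}
Differences: {3, 8, 9, 11, 13, 14, 19, 25, 28}
A ≠ B

No, A ≠ B


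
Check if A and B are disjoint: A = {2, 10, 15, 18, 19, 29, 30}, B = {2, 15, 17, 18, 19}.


Disjoint means A ∩ B = ∅.
A ∩ B = {2, 15, 18, 19}
A ∩ B ≠ ∅, so A and B are NOT disjoint.

No, A and B are not disjoint (A ∩ B = {2, 15, 18, 19})


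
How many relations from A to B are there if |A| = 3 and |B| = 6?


A relation from A to B is any subset of A × B.
|A × B| = 3 × 6 = 18
# relations = 2^|A × B| = 2^18 = 262144

Number of relations = 262144


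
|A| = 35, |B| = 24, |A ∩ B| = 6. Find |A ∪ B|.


|A ∪ B| = |A| + |B| - |A ∩ B|
= 35 + 24 - 6
= 53

|A ∪ B| = 53


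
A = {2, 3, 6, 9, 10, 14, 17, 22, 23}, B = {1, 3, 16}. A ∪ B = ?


A ∪ B = all elements in A or B (or both)
A = {2, 3, 6, 9, 10, 14, 17, 22, 23}
B = {1, 3, 16}
A ∪ B = {1, 2, 3, 6, 9, 10, 14, 16, 17, 22, 23}

A ∪ B = {1, 2, 3, 6, 9, 10, 14, 16, 17, 22, 23}


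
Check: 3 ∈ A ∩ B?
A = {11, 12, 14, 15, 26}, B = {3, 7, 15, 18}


A = {11, 12, 14, 15, 26}, B = {3, 7, 15, 18}
A ∩ B = elements in both A and B
A ∩ B = {15}
Checking if 3 ∈ A ∩ B
3 is not in A ∩ B → False

3 ∉ A ∩ B


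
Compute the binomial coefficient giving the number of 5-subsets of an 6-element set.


C(n,k) = n! / (k!(n-k)!)
C(6,5) = 6! / (5!1!)
= 6

C(6,5) = 6


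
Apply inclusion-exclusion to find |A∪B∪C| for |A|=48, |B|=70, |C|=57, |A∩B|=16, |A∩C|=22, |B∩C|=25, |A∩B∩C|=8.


|A∪B∪C| = |A|+|B|+|C| - |A∩B|-|A∩C|-|B∩C| + |A∩B∩C|
= 48+70+57 - 16-22-25 + 8
= 175 - 63 + 8
= 120

|A ∪ B ∪ C| = 120


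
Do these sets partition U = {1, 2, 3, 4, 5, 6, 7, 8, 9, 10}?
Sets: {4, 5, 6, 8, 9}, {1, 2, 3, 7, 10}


A partition requires: (1) non-empty parts, (2) pairwise disjoint, (3) union = U
Parts: {4, 5, 6, 8, 9}, {1, 2, 3, 7, 10}
Union of parts: {1, 2, 3, 4, 5, 6, 7, 8, 9, 10}
U = {1, 2, 3, 4, 5, 6, 7, 8, 9, 10}
All non-empty? True
Pairwise disjoint? True
Covers U? True

Yes, valid partition


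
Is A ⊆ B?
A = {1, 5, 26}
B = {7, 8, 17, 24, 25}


A ⊆ B means every element of A is in B.
Elements in A not in B: {1, 5, 26}
So A ⊄ B.

No, A ⊄ B


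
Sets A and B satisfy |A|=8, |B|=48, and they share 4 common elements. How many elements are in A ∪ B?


|A ∪ B| = |A| + |B| - |A ∩ B|
= 8 + 48 - 4
= 52

|A ∪ B| = 52


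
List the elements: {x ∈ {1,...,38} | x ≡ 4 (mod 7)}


Checking each candidate:
Condition: x in {1,...,38} with x ≡ 4 (mod 7)
Result = {4, 11, 18, 25, 32}

{4, 11, 18, 25, 32}


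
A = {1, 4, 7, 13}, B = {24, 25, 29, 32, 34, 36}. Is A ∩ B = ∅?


Disjoint means A ∩ B = ∅.
A ∩ B = ∅
A ∩ B = ∅, so A and B are disjoint.

Yes, A and B are disjoint


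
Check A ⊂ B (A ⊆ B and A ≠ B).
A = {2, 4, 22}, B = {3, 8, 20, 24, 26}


A ⊂ B requires: A ⊆ B AND A ≠ B.
A ⊆ B? No
A ⊄ B, so A is not a proper subset.

No, A is not a proper subset of B


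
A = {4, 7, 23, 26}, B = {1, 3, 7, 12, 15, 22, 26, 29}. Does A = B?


Two sets are equal iff they have exactly the same elements.
A = {4, 7, 23, 26}
B = {1, 3, 7, 12, 15, 22, 26, 29}
Differences: {1, 3, 4, 12, 15, 22, 23, 29}
A ≠ B

No, A ≠ B


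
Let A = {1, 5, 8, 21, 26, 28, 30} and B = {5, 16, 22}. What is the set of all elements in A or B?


A ∪ B = all elements in A or B (or both)
A = {1, 5, 8, 21, 26, 28, 30}
B = {5, 16, 22}
A ∪ B = {1, 5, 8, 16, 21, 22, 26, 28, 30}

A ∪ B = {1, 5, 8, 16, 21, 22, 26, 28, 30}


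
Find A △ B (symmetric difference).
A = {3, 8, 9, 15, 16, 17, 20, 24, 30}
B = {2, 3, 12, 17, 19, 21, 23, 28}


A △ B = (A \ B) ∪ (B \ A) = elements in exactly one of A or B
A \ B = {8, 9, 15, 16, 20, 24, 30}
B \ A = {2, 12, 19, 21, 23, 28}
A △ B = {2, 8, 9, 12, 15, 16, 19, 20, 21, 23, 24, 28, 30}

A △ B = {2, 8, 9, 12, 15, 16, 19, 20, 21, 23, 24, 28, 30}


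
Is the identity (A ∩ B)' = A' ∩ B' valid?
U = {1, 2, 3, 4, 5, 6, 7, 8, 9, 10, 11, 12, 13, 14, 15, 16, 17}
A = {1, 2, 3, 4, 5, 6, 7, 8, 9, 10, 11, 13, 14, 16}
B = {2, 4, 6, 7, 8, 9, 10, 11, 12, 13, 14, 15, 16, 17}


LHS: A ∩ B = {2, 4, 6, 7, 8, 9, 10, 11, 13, 14, 16}
(A ∩ B)' = U \ (A ∩ B) = {1, 3, 5, 12, 15, 17}
A' = {12, 15, 17}, B' = {1, 3, 5}
Claimed RHS: A' ∩ B' = ∅
Identity is INVALID: LHS = {1, 3, 5, 12, 15, 17} but the RHS claimed here equals ∅. The correct form is (A ∩ B)' = A' ∪ B'.

Identity is invalid: (A ∩ B)' = {1, 3, 5, 12, 15, 17} but A' ∩ B' = ∅. The correct De Morgan law is (A ∩ B)' = A' ∪ B'.


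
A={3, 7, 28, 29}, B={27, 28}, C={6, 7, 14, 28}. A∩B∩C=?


A ∩ B = {28}
(A ∩ B) ∩ C = {28}

A ∩ B ∩ C = {28}
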